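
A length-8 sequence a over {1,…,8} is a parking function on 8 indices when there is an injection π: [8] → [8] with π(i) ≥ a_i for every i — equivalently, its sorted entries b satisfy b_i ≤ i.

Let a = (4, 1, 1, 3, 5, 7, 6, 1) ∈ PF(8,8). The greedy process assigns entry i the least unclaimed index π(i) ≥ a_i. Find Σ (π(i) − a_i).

8

Σπ = 36 ({1..8} each once); Σa = 4+1+1+3+5+7+6+1 = 28; disp = 36−28 = 8.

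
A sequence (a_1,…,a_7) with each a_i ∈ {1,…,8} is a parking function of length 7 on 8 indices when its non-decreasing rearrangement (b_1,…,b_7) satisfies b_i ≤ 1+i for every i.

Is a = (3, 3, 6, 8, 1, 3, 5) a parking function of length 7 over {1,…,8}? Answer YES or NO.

Sorted: b = (1, 3, 3, 3, 5, 6, 8).
  b_1=1 ≤ 2
  b_2=3 ≤ 3
  b_3=3 ≤ 4
  b_4=3 ≤ 5
  b_5=5 ≤ 6
  b_6=6 ≤ 7
  b_7=8 ≤ 8
All bounds hold ⇒ YES

YES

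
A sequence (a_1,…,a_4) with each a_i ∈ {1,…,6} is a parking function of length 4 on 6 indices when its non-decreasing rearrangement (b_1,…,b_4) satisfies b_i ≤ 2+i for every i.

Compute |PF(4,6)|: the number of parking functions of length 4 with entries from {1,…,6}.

1029

|PF(4,6)| = (7−4)·7^(4−1) = 3·343 = 1029 (Konheim–Weiss)
One tuple (3,2,3,4) → sorted (2,3,3,4): b_i ≤ 2+i ∀i, a PF.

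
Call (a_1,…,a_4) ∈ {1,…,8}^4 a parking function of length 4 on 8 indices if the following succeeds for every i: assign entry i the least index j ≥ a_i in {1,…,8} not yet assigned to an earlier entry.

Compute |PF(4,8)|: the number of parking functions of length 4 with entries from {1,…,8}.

3645

|PF| = (8+1−4)·(8+1)^{4−1} = 5·729 = 3645 [KW]
Example (6,2,1,4) → sorted (1,2,4,6): b_i ≤ 4+i ∀i, a PF.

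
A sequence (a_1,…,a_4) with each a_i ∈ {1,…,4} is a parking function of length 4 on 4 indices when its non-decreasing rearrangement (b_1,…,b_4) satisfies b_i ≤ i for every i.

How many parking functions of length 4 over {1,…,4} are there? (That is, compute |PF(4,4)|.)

125

|PF(4,4)| = 1·5^3 = 1×125 = 125 (Pollak)
Check (2,3,4,1) → sorted (1,2,3,4): b_i ≤ i ∀i, a PF.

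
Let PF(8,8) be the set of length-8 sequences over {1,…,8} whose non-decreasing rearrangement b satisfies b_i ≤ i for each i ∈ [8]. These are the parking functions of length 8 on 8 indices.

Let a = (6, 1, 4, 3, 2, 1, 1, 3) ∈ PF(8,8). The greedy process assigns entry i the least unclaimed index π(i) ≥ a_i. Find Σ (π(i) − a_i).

15

Σπ = 8·9/2 = 36 (π permutes [8]); Σa = 6+1+4+3+2+1+1+3 = 21; disp = 36−21 = 15.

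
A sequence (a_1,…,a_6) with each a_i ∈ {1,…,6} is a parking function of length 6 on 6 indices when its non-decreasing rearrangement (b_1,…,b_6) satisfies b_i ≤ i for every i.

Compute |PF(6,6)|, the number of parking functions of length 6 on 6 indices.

|PF| = 1·7^5 = 1·16807 = 16807 [KW]
One tuple (2,5,3,2,6,1) → sorted (1,2,2,3,5,6): b_i ≤ i ∀i, a PF.

16807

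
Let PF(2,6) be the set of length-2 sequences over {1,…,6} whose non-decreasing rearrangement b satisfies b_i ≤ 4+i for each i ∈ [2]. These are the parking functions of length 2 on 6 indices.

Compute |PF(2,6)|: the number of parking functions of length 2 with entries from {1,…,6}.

|PF| = 5·7^1 = 5 · 7 = 35
One tuple (1,5) → sorted (1,5): b_i ≤ 4+i ∀i, a PF.

35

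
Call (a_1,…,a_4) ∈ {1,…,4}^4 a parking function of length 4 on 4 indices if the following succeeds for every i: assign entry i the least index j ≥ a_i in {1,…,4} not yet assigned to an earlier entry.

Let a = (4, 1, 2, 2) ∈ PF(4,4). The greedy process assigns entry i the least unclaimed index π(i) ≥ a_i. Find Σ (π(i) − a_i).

Σπ = 4·5/2 = 10 (π permutes [4]); Σa = 4+1+2+2 = 9; disp = 10−9 = 1.

1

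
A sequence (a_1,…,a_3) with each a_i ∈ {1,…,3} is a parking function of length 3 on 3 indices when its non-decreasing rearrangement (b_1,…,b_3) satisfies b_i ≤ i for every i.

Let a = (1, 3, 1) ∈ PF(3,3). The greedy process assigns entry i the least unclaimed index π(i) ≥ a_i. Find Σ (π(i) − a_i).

1

Σπ = 6 ({1..3} each once); Σa = 1+3+1 = 5; disp = 6−5 = 1.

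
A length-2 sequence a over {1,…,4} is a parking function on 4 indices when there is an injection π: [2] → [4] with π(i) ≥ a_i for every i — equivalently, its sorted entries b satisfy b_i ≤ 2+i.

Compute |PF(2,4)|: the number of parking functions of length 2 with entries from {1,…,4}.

15

|PF| = (5−2)·5^(2−1) = 3×5 = 15 (Konheim–Weiss)
Check (2,4) → sorted (2,4): b_i ≤ 2+i ∀i, a PF.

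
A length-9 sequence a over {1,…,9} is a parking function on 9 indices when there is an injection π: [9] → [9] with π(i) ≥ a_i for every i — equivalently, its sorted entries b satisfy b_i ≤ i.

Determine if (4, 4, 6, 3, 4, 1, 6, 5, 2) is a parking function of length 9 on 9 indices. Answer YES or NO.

YES

Order a: b = (1, 2, 3, 4, 4, 4, 5, 6, 6).
  b_1=1 ≤ 1
  b_2=2 ≤ 2
  b_3=3 ≤ 3
  b_4=4 ≤ 4
  b_5=4 ≤ 5
  b_6=4 ≤ 6
  b_7=5 ≤ 7
  b_8=6 ≤ 8
  b_9=6 ≤ 9
All bounds hold ⇒ YES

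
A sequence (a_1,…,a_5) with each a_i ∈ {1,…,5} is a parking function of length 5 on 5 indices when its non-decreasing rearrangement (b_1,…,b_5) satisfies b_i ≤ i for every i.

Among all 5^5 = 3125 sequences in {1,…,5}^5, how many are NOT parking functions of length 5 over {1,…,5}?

|PF| = (5+1−5)·(5+1)^{5−1} = 1 · 1296 = 1296 [KW]
Example (2,5,3,4,2) → sorted (2,2,3,4,5): b_1=2>1, not a PF.
Total 3125; non-PF = 3125−1296 = 1829

1829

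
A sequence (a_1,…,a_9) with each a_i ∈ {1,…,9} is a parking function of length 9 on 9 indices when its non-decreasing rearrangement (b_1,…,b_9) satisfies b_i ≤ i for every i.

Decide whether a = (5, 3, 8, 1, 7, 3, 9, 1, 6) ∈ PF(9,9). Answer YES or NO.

Sorted: b = (1, 1, 3, 3, 5, 6, 7, 8, 9).
  b_1=1 ≤ 1
  b_2=1 ≤ 2
  b_3=3 ≤ 3
  b_4=3 ≤ 4
  b_5=5 ≤ 5
  b_6=6 ≤ 6
  b_7=7 ≤ 7
  b_8=8 ≤ 8
  b_9=9 ≤ 9
All bounds hold ⇒ YES

YES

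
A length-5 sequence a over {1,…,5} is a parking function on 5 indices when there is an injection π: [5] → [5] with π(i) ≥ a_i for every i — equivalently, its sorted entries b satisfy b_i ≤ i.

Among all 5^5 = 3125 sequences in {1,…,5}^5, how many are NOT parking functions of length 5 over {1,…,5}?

|PF(5,5)| = (6−5)·6^(5−1) = 1·1296 = 1296 [KW]
Check (1,4,5,3,4) → sorted (1,3,4,4,5): b_2=3>2, not a PF.
5^5 − 1296 = 3125 − 1296 = 1829

1829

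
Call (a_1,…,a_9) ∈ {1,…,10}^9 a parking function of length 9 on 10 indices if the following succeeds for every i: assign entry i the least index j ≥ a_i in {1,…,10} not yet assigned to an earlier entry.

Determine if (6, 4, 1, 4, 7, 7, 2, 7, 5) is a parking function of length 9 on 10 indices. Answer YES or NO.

YES

Order a: b = (1, 2, 4, 4, 5, 6, 7, 7, 7).
  b_1=1 ≤ 2
  b_2=2 ≤ 3
  b_3=4 ≤ 4
  b_4=4 ≤ 5
  b_5=5 ≤ 6
  b_6=6 ≤ 7
  b_7=7 ≤ 8
  b_8=7 ≤ 9
  b_9=7 ≤ 10
All bounds hold ⇒ YES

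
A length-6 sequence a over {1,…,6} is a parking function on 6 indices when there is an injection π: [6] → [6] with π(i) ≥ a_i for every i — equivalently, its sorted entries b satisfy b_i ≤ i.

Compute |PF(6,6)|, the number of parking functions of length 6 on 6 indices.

16807

|PF| = (7−6)·7^(6−1) = 1·16807 = 16807 (Pollak)
Check (4,4,1,1,2,5) → sorted (1,1,2,4,4,5): b_i ≤ i ∀i, a PF.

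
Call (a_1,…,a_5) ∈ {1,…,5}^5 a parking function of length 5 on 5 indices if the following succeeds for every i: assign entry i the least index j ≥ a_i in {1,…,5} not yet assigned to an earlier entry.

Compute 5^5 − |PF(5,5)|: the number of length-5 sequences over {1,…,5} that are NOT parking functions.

#PF = (6−5)·6^(5−1) = 1 · 1296 = 1296
One tuple (4,5,2,4,4) → sorted (2,4,4,4,5): b_1=2>1, not a PF.
Total 3125; non-PF = 3125−1296 = 1829

1829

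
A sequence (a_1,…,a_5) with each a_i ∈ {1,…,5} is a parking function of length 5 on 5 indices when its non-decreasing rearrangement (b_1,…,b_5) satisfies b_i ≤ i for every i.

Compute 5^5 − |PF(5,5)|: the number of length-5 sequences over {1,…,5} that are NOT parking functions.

Count = (5+1−5)·(5+1)^{5−1} = 1 · 1296 = 1296
Example (3,2,5,5,4) → sorted (2,3,4,5,5): b_1=2>1, not a PF.
So 3125 − 1296 = 1829 fail.

1829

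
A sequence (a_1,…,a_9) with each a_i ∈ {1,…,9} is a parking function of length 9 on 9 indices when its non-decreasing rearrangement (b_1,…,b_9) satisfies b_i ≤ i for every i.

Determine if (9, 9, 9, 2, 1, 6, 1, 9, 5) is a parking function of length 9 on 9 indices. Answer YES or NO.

Order a: b = (1, 1, 2, 5, 6, 9, 9, 9, 9).
  b_1=1 ≤ 1
  b_2=1 ≤ 2
  b_3=2 ≤ 3
  b_4=5 > 4
  fails at i=4 ⇒ NO

NO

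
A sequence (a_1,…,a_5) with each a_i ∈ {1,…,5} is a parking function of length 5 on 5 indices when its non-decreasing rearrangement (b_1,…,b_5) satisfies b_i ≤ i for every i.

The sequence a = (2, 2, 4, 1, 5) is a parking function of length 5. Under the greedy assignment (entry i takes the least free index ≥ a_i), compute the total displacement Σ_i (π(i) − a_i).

Σπ(i) = 1+…+5 = 15; Σa = 2+2+4+1+5 = 14; disp = 15−14 = 1.

1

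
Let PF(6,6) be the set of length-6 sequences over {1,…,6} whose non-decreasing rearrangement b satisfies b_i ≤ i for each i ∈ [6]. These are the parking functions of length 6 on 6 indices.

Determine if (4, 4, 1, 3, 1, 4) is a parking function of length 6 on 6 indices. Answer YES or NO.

YES

Order a: b = (1, 1, 3, 4, 4, 4).
  b_1=1 ≤ 1
  b_2=1 ≤ 2
  b_3=3 ≤ 3
  b_4=4 ≤ 4
  b_5=4 ≤ 5
  b_6=4 ≤ 6
All bounds hold ⇒ YES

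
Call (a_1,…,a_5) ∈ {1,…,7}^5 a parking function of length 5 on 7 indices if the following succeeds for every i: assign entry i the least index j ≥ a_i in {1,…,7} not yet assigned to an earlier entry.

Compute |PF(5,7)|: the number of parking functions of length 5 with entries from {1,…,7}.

Count = (7−5+1)·(7+1)^(5−1) = 3 · 4096 = 12288 (Konheim–Weiss)
Check (6,1,1,5,7) → sorted (1,1,5,6,7): b_i ≤ 2+i ∀i, a PF.

12288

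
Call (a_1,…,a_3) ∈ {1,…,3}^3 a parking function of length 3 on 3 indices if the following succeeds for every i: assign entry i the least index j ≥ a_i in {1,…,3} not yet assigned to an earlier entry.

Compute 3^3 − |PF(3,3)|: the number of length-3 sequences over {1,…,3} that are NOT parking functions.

|PF| = (4−3)·4^(3−1) = 1×16 = 16
E.g. (3,3,3) → sorted (3,3,3): b_1=3>1, not a PF.
So 27 − 16 = 11 fail.

11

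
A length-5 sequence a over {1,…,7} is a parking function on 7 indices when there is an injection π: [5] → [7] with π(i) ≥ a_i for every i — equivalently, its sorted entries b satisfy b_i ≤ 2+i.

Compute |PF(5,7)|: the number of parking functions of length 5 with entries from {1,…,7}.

|PF(5,7)| = (7+1−5)·(7+1)^{5−1} = 3×4096 = 12288 [KW]
Check (7,3,6,3,3) → sorted (3,3,3,6,7): b_i ≤ 2+i ∀i, a PF.

12288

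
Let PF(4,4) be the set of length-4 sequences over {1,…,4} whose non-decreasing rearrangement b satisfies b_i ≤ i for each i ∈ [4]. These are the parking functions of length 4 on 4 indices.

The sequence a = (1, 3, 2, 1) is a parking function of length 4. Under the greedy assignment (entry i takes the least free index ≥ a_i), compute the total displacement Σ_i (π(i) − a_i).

3

Σπ = 4·5/2 = 10 (π permutes [4]); Σa = 1+3+2+1 = 7; disp = 10−7 = 3.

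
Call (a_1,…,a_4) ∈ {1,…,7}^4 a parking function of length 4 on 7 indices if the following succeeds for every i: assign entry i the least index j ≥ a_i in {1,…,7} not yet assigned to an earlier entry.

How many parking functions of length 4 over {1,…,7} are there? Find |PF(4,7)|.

2048

|PF(4,7)| = (8−4)·8^(4−1) = 4·512 = 2048 [KW]
Example (1,1,4,1) → sorted (1,1,1,4): b_i ≤ 3+i ∀i, a PF.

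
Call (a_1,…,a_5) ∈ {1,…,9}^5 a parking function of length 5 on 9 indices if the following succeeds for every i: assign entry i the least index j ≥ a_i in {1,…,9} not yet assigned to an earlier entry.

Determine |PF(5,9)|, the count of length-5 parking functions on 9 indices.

50000

Count = (9−5+1)·(9+1)^(5−1) = 5×10000 = 50000 (Konheim–Weiss)
E.g. (5,4,6,6,3) → sorted (3,4,5,6,6): b_i ≤ 4+i ∀i, a PF.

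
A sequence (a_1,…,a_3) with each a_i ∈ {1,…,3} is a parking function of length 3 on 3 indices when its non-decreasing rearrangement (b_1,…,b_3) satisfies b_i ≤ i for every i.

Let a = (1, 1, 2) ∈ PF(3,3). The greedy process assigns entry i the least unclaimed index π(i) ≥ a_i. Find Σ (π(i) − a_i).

Σπ = 3·4/2 = 6 (π permutes [3]); Σa = 1+1+2 = 4; disp = 6−4 = 2.

2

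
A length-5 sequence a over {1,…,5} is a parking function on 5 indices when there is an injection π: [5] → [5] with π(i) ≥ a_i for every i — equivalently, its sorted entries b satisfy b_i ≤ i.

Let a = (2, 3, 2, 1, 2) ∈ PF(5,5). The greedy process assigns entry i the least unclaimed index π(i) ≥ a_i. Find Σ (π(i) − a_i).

5

Σπ = 15 ({1..5} each once); Σa = 2+3+2+1+2 = 10; disp = 15−10 = 5.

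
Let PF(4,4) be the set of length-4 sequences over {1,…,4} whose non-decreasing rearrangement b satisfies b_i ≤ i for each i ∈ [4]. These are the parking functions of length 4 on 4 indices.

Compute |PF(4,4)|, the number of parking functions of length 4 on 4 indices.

|PF| = (4−4+1)·(4+1)^(4−1) = 1×125 = 125 (Konheim–Weiss)
One tuple (1,1,3,1) → sorted (1,1,1,3): b_i ≤ i ∀i, a PF.

125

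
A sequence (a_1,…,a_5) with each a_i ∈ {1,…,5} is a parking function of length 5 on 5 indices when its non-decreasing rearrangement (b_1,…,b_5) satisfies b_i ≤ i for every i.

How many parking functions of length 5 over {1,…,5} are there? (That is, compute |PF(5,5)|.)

1296

Count = (5−5+1)·(5+1)^(5−1) = 1 · 1296 = 1296 (Pollak)
E.g. (5,3,3,1,1) → sorted (1,1,3,3,5): b_i ≤ i ∀i, a PF.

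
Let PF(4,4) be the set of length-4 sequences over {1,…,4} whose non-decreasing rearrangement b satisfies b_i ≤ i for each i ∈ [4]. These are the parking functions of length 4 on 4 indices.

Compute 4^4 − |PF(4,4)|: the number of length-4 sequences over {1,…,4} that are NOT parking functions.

Count = (4−4+1)·(4+1)^(4−1) = 1·125 = 125 (Konheim–Weiss)
E.g. (4,3,4,3) → sorted (3,3,4,4): b_1=3>1, not a PF.
So 256 − 125 = 131 fail.

131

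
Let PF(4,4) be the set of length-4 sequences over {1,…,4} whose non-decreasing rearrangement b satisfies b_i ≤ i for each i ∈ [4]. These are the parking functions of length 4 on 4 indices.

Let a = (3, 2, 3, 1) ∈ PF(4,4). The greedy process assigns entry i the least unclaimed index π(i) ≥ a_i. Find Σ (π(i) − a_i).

Σπ(i) = 1+…+4 = 10; Σa = 3+2+3+1 = 9; disp = 10−9 = 1.

1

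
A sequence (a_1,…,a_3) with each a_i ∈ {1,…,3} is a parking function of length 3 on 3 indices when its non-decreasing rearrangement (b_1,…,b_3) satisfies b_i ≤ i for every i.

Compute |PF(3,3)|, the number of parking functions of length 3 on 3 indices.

|PF(3,3)| = (4−3)·4^(3−1) = 1×16 = 16 (Konheim–Weiss)
E.g. (3,1,2) → sorted (1,2,3): b_i ≤ i ∀i, a PF.

16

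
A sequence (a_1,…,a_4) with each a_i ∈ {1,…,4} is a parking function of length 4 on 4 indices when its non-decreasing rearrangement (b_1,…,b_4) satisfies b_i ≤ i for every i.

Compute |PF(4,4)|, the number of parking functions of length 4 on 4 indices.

|PF| = (5−4)·5^(4−1) = 1×125 = 125 (Pollak)
Check (1,2,3,1) → sorted (1,1,2,3): b_i ≤ i ∀i, a PF.

125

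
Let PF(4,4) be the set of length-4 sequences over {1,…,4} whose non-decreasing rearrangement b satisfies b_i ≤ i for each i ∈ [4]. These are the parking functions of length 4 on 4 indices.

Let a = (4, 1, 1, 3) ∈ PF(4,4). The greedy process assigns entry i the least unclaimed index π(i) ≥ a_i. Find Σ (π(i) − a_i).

Σπ = 10 ({1..4} each once); Σa = 4+1+1+3 = 9; disp = 10−9 = 1.

1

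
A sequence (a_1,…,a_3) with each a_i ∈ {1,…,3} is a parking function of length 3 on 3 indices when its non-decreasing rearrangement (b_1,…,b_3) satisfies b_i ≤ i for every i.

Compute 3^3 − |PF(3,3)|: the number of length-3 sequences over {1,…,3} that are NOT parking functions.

|PF| = 1·4^2 = 1×16 = 16 (Pollak)
One tuple (3,3,3) → sorted (3,3,3): b_1=3>1, not a PF.
Total 27; non-PF = 27−16 = 11

11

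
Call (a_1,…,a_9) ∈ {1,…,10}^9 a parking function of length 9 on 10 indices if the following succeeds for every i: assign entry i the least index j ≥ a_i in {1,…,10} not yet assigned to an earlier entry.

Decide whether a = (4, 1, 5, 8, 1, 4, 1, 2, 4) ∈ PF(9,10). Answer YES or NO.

Order a: b = (1, 1, 1, 2, 4, 4, 4, 5, 8).
  b_1=1 ≤ 2
  b_2=1 ≤ 3
  b_3=1 ≤ 4
  b_4=2 ≤ 5
  b_5=4 ≤ 6
  b_6=4 ≤ 7
  b_7=4 ≤ 8
  b_8=5 ≤ 9
  b_9=8 ≤ 10
All bounds hold ⇒ YES

YES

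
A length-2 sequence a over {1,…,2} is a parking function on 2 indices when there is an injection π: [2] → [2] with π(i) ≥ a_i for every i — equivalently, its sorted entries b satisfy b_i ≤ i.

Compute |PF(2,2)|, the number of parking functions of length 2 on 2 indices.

3

Count = (3−2)·3^(2−1) = 1·3 = 3
One tuple (1,1) → sorted (1,1): b_i ≤ i ∀i, a PF.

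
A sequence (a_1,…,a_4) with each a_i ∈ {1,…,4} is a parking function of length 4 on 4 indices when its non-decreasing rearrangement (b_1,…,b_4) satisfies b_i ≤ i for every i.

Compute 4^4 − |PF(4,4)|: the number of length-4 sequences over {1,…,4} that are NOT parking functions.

#PF = (4+1−4)·(4+1)^{4−1} = 1 · 125 = 125 (Konheim–Weiss)
Check (3,4,4,3) → sorted (3,3,4,4): b_1=3>1, not a PF.
So 256 − 125 = 131 fail.

131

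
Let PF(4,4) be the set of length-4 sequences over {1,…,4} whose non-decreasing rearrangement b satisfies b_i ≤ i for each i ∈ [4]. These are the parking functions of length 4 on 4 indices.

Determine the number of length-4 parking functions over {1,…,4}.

125

Count = 1·5^3 = 1·125 = 125
Check (1,1,3,1) → sorted (1,1,1,3): b_i ≤ i ∀i, a PF.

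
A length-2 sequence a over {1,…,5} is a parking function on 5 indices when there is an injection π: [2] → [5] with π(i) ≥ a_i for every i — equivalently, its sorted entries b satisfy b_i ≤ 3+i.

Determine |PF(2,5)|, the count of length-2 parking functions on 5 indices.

24

|PF(2,5)| = (6−2)·6^(2−1) = 4×6 = 24 [KW]
Example (3,2) → sorted (2,3): b_i ≤ 3+i ∀i, a PF.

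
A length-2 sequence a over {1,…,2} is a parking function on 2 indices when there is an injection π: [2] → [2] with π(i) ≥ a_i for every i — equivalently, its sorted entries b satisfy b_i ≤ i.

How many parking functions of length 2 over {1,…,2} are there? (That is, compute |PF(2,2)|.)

3

#PF = (2−2+1)·(2+1)^(2−1) = 1×3 = 3 (Pollak)
Check (1,2) → sorted (1,2): b_i ≤ i ∀i, a PF.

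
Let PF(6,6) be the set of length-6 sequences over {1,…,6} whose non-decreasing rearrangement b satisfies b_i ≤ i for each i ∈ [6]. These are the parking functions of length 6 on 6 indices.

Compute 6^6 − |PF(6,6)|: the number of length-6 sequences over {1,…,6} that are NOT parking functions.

#PF = (6+1−6)·(6+1)^{6−1} = 1·16807 = 16807 (Pollak)
Example (4,4,5,5,4,5) → sorted (4,4,4,5,5,5): b_1=4>1, not a PF.
Total 46656; non-PF = 46656−16807 = 29849

29849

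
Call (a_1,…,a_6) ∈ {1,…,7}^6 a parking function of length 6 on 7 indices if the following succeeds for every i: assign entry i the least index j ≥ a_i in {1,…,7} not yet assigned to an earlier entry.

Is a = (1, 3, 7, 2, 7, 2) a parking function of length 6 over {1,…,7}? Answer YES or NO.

Sorted: b = (1, 2, 2, 3, 7, 7).
  b_1=1 ≤ 2
  b_2=2 ≤ 3
  b_3=2 ≤ 4
  b_4=3 ≤ 5
  b_5=7 > 6
  fails at i=5 ⇒ NO

NO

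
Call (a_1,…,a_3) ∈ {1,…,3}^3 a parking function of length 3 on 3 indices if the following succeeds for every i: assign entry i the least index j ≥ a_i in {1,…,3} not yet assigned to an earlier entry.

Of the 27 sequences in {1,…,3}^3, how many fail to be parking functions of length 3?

|PF| = (3−3+1)·(3+1)^(3−1) = 1·16 = 16 [KW]
E.g. (2,3,3) → sorted (2,3,3): b_1=2>1, not a PF.
3^3 − 16 = 27 − 16 = 11

11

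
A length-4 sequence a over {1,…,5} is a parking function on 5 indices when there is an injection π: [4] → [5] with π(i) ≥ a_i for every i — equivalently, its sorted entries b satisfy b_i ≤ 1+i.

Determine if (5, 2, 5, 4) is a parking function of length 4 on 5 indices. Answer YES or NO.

Sorted: b = (2, 4, 5, 5).
  b_1=2 ≤ 2
  b_2=4 > 3
  fails at i=2 ⇒ NO

NO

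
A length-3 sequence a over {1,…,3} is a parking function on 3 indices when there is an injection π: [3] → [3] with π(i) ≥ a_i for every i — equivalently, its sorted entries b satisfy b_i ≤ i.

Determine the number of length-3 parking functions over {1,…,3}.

|PF(3,3)| = (4−3)·4^(3−1) = 1×16 = 16 [KW]
One tuple (2,3,1) → sorted (1,2,3): b_i ≤ i ∀i, a PF.

16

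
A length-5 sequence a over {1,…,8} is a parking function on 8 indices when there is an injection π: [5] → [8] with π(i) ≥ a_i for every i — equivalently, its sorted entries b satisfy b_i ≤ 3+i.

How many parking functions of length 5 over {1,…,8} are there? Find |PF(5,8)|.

26244

Count = (9−5)·9^(5−1) = 4·6561 = 26244 [KW]
One tuple (3,4,6,4,6) → sorted (3,4,4,6,6): b_i ≤ 3+i ∀i, a PF.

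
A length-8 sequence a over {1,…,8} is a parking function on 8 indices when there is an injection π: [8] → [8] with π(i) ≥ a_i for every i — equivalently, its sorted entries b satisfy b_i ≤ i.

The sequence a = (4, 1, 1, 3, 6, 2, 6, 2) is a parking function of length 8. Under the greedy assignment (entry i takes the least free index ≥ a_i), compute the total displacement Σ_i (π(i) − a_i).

11

Σπ = 36 ({1..8} each once); Σa = 4+1+1+3+6+2+6+2 = 25; disp = 36−25 = 11.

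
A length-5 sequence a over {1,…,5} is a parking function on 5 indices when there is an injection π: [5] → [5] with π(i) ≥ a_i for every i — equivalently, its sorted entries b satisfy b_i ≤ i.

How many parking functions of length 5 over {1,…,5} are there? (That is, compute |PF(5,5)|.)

Count = (6−5)·6^(5−1) = 1×1296 = 1296 (Pollak)
E.g. (2,2,3,1,5) → sorted (1,2,2,3,5): b_i ≤ i ∀i, a PF.

1296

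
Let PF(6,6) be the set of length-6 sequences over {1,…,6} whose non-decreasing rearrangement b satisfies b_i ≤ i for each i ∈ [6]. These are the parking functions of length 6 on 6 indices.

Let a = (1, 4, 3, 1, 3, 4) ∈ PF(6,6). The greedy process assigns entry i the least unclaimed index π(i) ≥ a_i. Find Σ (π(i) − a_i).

5

Σπ = 6·7/2 = 21 (π permutes [6]); Σa = 1+4+3+1+3+4 = 16; disp = 21−16 = 5.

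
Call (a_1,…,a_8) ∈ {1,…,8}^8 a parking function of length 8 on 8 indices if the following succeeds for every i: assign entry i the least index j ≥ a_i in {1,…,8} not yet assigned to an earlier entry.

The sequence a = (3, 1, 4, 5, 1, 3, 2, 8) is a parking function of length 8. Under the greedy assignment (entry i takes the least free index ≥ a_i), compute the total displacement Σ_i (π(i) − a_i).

Σπ(i) = 1+…+8 = 36; Σa = 3+1+4+5+1+3+2+8 = 27; disp = 36−27 = 9.

9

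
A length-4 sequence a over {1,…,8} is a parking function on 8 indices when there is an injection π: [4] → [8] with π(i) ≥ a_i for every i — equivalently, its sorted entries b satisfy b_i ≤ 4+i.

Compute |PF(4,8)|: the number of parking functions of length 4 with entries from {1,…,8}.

|PF| = 5·9^3 = 5·729 = 3645 (Pollak)
Check (7,1,7,4) → sorted (1,4,7,7): b_i ≤ 4+i ∀i, a PF.

3645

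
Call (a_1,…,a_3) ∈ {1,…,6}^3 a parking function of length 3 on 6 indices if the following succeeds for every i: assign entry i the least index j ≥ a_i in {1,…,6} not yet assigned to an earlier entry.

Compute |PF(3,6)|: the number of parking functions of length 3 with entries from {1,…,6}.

196

Count = (7−3)·7^(3−1) = 4×49 = 196 [KW]
Check (6,2,2) → sorted (2,2,6): b_i ≤ 3+i ∀i, a PF.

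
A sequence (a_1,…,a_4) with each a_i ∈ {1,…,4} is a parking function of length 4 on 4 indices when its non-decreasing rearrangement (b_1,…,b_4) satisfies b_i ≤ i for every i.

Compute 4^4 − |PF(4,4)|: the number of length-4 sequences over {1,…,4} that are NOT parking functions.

#PF = (5−4)·5^(4−1) = 1·125 = 125 (Pollak)
One tuple (4,4,3,3) → sorted (3,3,4,4): b_1=3>1, not a PF.
Total 256; non-PF = 256−125 = 131

131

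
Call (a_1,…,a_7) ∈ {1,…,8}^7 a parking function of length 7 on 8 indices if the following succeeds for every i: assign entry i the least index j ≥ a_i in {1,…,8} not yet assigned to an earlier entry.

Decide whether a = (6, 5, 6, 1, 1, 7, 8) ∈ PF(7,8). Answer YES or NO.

Order a: b = (1, 1, 5, 6, 6, 7, 8).
  b_1=1 ≤ 2
  b_2=1 ≤ 3
  b_3=5 > 4
  fails at i=3 ⇒ NO

NO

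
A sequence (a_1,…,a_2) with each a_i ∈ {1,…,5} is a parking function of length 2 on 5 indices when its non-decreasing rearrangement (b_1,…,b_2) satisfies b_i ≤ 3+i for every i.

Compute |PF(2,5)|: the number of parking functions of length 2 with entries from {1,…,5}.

Count = (5−2+1)·(5+1)^(2−1) = 4 · 6 = 24 [KW]
Check (3,4) → sorted (3,4): b_i ≤ 3+i ∀i, a PF.

24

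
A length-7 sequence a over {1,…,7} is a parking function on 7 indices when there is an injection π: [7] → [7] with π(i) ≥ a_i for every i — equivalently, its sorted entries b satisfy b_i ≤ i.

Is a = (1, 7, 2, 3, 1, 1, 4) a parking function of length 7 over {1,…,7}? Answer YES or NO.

Sorted: b = (1, 1, 1, 2, 3, 4, 7).
  b_1=1 ≤ 1
  b_2=1 ≤ 2
  b_3=1 ≤ 3
  b_4=2 ≤ 4
  b_5=3 ≤ 5
  b_6=4 ≤ 6
  b_7=7 ≤ 7
All bounds hold ⇒ YES

YES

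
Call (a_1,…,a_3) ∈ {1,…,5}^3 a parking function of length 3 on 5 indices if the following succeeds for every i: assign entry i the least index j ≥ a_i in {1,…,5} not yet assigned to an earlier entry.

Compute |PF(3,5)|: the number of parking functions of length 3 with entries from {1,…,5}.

|PF(3,5)| = (5+1−3)·(5+1)^{3−1} = 3·36 = 108 (Pollak)
E.g. (5,1,1) → sorted (1,1,5): b_i ≤ 2+i ∀i, a PF.

108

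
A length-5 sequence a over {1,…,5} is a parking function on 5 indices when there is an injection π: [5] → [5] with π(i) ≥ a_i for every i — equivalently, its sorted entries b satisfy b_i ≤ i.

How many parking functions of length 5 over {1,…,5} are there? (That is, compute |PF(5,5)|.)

#PF = (5−5+1)·(5+1)^(5−1) = 1×1296 = 1296 (Pollak)
E.g. (3,1,1,5,4) → sorted (1,1,3,4,5): b_i ≤ i ∀i, a PF.

1296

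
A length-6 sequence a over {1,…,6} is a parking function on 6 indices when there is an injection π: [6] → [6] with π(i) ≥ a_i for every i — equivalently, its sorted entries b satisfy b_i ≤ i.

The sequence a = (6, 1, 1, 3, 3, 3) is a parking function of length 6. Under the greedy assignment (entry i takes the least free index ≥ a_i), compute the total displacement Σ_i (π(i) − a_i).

4

Σπ(i) = 1+…+6 = 21; Σa = 6+1+1+3+3+3 = 17; disp = 21−17 = 4.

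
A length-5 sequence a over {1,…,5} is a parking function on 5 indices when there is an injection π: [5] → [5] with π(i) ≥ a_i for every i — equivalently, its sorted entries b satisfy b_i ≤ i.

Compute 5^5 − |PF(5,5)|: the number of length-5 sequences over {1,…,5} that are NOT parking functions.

|PF(5,5)| = (6−5)·6^(5−1) = 1×1296 = 1296
Check (3,5,4,2,5) → sorted (2,3,4,5,5): b_1=2>1, not a PF.
Total 3125; non-PF = 3125−1296 = 1829

1829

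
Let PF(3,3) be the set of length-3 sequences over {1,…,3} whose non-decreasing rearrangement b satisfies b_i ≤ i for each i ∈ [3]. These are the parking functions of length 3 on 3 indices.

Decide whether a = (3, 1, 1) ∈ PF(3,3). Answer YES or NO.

YES

Rearranged: b = (1, 1, 3).
  b_1=1 ≤ 1
  b_2=1 ≤ 2
  b_3=3 ≤ 3
All bounds hold ⇒ YES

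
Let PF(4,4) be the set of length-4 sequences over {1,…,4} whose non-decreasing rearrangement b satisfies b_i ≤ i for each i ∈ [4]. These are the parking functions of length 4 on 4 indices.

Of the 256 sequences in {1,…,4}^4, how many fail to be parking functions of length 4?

131

|PF| = 1·5^3 = 1·125 = 125 (Konheim–Weiss)
Check (4,4,4,3) → sorted (3,4,4,4): b_1=3>1, not a PF.
4^4 − 125 = 256 − 125 = 131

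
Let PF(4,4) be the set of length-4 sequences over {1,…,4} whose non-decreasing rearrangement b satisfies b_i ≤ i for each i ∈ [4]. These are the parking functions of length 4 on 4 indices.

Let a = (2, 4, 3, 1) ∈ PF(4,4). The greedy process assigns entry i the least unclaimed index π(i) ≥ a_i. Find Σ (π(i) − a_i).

0

Σπ = 10 ({1..4} each once); Σa = 2+4+3+1 = 10; disp = 10−10 = 0.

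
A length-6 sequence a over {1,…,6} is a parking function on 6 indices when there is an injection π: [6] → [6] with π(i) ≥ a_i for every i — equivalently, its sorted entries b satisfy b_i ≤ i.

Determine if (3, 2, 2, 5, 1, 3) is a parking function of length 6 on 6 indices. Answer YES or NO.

YES

Order a: b = (1, 2, 2, 3, 3, 5).
  b_1=1 ≤ 1
  b_2=2 ≤ 2
  b_3=2 ≤ 3
  b_4=3 ≤ 4
  b_5=3 ≤ 5
  b_6=5 ≤ 6
All bounds hold ⇒ YES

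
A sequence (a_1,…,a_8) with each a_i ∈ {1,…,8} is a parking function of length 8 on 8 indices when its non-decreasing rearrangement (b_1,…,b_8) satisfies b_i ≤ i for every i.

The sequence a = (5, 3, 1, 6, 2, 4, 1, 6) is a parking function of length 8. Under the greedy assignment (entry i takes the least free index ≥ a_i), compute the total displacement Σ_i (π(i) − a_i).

Σπ(i) = 1+…+8 = 36; Σa = 5+3+1+6+2+4+1+6 = 28; disp = 36−28 = 8.

8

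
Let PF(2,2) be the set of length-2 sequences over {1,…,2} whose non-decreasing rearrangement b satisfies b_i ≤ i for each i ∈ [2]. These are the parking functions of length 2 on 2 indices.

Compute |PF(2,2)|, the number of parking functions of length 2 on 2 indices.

|PF| = 1·3^1 = 1·3 = 3 [KW]
One tuple (1,1) → sorted (1,1): b_i ≤ i ∀i, a PF.

3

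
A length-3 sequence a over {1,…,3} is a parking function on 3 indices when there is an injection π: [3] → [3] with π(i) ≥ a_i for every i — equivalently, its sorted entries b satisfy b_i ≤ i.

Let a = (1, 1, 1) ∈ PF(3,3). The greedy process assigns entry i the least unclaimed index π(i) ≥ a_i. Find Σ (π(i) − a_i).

3

Σπ = 6 ({1..3} each once); Σa = 1+1+1 = 3; disp = 6−3 = 3.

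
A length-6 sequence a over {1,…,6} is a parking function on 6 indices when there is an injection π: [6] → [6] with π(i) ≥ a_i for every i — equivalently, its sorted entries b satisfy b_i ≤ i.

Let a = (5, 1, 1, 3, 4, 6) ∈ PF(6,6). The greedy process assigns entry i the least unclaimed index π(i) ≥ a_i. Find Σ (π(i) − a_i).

1

Σπ = 6·7/2 = 21 (π permutes [6]); Σa = 5+1+1+3+4+6 = 20; disp = 21−20 = 1.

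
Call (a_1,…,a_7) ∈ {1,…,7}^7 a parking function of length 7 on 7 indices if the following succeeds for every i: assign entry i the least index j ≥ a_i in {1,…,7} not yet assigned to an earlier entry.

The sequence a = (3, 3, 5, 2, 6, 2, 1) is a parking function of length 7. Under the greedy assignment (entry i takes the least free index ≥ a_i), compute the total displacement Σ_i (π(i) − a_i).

Σπ = 7·8/2 = 28 (π permutes [7]); Σa = 3+3+5+2+6+2+1 = 22; disp = 28−22 = 6.

6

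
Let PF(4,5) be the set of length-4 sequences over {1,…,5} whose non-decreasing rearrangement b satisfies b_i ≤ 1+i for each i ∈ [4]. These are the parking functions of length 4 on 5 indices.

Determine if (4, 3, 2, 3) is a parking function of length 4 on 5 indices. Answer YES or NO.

Order a: b = (2, 3, 3, 4).
  b_1=2 ≤ 2
  b_2=3 ≤ 3
  b_3=3 ≤ 4
  b_4=4 ≤ 5
All bounds hold ⇒ YES

YES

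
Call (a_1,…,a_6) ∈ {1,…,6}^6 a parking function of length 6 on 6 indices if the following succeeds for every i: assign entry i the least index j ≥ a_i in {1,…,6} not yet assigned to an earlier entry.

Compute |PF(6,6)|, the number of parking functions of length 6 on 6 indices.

Count = (7−6)·7^(6−1) = 1·16807 = 16807
One tuple (1,2,5,1,4,6) → sorted (1,1,2,4,5,6): b_i ≤ i ∀i, a PF.

16807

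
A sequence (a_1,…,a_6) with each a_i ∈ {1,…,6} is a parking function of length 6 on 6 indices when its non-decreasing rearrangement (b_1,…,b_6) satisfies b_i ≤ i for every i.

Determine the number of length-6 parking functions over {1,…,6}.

#PF = (6+1−6)·(6+1)^{6−1} = 1·16807 = 16807
E.g. (4,3,2,1,5,6) → sorted (1,2,3,4,5,6): b_i ≤ i ∀i, a PF.

16807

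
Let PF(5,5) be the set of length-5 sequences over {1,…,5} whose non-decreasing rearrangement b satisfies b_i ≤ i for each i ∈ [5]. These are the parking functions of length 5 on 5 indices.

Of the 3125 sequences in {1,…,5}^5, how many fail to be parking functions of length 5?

Count = 1·6^4 = 1×1296 = 1296
Check (4,5,4,4,4) → sorted (4,4,4,4,5): b_1=4>1, not a PF.
Total 3125; non-PF = 3125−1296 = 1829

1829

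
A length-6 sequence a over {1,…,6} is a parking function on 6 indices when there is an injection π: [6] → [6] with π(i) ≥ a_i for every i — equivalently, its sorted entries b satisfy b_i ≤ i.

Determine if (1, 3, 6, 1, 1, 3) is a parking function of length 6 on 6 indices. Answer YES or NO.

Rearranged: b = (1, 1, 1, 3, 3, 6).
  b_1=1 ≤ 1
  b_2=1 ≤ 2
  b_3=1 ≤ 3
  b_4=3 ≤ 4
  b_5=3 ≤ 5
  b_6=6 ≤ 6
All bounds hold ⇒ YES

YES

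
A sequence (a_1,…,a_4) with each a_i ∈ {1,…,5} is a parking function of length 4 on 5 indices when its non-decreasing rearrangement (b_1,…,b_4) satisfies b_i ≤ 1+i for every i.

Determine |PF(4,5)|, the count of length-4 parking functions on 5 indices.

432

#PF = 2·6^3 = 2×216 = 432
Example (4,1,1,2) → sorted (1,1,2,4): b_i ≤ 1+i ∀i, a PF.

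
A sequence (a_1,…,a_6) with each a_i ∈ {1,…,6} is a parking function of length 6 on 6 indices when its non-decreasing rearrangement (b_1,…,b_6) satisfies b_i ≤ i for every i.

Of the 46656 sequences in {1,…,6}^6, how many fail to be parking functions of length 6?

29849

|PF| = (7−6)·7^(6−1) = 1·16807 = 16807 (Pollak)
One tuple (4,4,6,6,6,6) → sorted (4,4,6,6,6,6): b_1=4>1, not a PF.
So 46656 − 16807 = 29849 fail.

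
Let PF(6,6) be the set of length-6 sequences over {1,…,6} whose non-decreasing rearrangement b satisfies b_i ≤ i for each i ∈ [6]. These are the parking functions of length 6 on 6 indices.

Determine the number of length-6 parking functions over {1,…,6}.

16807

Count = (6−6+1)·(6+1)^(6−1) = 1×16807 = 16807 (Konheim–Weiss)
One tuple (5,6,3,3,1,1) → sorted (1,1,3,3,5,6): b_i ≤ i ∀i, a PF.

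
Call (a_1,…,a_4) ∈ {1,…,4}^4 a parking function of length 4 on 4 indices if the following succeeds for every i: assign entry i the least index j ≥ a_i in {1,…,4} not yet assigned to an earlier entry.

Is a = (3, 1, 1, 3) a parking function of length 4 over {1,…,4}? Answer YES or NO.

Rearranged: b = (1, 1, 3, 3).
  b_1=1 ≤ 1
  b_2=1 ≤ 2
  b_3=3 ≤ 3
  b_4=3 ≤ 4
All bounds hold ⇒ YES

YES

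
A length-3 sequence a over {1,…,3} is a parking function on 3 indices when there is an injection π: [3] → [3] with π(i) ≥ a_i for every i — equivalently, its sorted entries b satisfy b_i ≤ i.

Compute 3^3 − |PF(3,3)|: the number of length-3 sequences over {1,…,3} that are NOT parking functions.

|PF(3,3)| = (3−3+1)·(3+1)^(3−1) = 1×16 = 16 (Pollak)
Example (2,2,3) → sorted (2,2,3): b_1=2>1, not a PF.
3^3 − 16 = 27 − 16 = 11

11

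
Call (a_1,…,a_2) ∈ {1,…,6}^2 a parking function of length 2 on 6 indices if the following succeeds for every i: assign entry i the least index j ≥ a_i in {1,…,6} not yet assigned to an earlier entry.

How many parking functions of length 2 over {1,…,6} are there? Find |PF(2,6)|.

35

|PF| = (6−2+1)·(6+1)^(2−1) = 5×7 = 35 (Konheim–Weiss)
E.g. (3,6) → sorted (3,6): b_i ≤ 4+i ∀i, a PF.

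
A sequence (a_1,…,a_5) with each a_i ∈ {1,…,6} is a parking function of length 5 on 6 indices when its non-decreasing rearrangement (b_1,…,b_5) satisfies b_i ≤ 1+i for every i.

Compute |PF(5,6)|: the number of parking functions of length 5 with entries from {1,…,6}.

#PF = (7−5)·7^(5−1) = 2×2401 = 4802 (Pollak)
One tuple (3,3,6,2,4) → sorted (2,3,3,4,6): b_i ≤ 1+i ∀i, a PF.

4802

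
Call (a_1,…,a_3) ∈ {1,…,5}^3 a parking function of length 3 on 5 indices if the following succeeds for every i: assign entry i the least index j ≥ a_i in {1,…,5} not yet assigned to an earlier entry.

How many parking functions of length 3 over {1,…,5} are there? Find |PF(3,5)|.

108

|PF| = 3·6^2 = 3×36 = 108
Example (4,2,1) → sorted (1,2,4): b_i ≤ 2+i ∀i, a PF.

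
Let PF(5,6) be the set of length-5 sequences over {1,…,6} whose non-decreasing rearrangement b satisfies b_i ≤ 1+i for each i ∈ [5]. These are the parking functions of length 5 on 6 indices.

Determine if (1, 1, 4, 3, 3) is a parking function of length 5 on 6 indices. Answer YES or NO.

Order a: b = (1, 1, 3, 3, 4).
  b_1=1 ≤ 2
  b_2=1 ≤ 3
  b_3=3 ≤ 4
  b_4=3 ≤ 5
  b_5=4 ≤ 6
All bounds hold ⇒ YES

YES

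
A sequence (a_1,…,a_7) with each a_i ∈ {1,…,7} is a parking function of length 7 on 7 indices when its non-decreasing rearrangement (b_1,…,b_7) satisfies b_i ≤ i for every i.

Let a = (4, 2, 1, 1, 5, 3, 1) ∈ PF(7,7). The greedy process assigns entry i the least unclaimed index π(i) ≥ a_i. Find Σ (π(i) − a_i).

11

Σπ = 28 ({1..7} each once); Σa = 4+2+1+1+5+3+1 = 17; disp = 28−17 = 11.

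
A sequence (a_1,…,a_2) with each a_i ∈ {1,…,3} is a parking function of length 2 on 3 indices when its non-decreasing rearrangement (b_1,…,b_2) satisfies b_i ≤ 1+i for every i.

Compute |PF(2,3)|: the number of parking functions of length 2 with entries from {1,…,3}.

|PF| = (3−2+1)·(3+1)^(2−1) = 2 · 4 = 8 (Konheim–Weiss)
E.g. (2,1) → sorted (1,2): b_i ≤ 1+i ∀i, a PF.

8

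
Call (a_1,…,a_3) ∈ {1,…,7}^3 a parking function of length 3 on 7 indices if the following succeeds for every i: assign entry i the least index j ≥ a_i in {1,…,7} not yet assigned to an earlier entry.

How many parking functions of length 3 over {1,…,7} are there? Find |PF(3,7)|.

320

|PF| = (7−3+1)·(7+1)^(3−1) = 5×64 = 320
E.g. (5,1,6) → sorted (1,5,6): b_i ≤ 4+i ∀i, a PF.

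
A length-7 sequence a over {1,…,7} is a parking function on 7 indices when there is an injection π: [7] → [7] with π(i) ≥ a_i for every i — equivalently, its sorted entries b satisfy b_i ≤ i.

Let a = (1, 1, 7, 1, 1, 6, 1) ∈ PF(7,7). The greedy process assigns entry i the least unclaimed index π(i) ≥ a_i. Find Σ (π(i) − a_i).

10

Σπ(i) = 1+…+7 = 28; Σa = 1+1+7+1+1+6+1 = 18; disp = 28−18 = 10.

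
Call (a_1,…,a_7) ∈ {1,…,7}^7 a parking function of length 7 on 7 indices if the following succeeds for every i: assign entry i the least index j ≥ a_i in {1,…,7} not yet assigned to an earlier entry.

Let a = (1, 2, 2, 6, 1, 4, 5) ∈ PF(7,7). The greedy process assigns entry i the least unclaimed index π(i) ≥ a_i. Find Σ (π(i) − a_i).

Σπ = 7·8/2 = 28 (π permutes [7]); Σa = 1+2+2+6+1+4+5 = 21; disp = 28−21 = 7.

7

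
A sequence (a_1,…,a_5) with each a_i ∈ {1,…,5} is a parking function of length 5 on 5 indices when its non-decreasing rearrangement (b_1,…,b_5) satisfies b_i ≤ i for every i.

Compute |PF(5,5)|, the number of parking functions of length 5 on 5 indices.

#PF = (5+1−5)·(5+1)^{5−1} = 1×1296 = 1296 (Konheim–Weiss)
Check (2,4,3,1,5) → sorted (1,2,3,4,5): b_i ≤ i ∀i, a PF.

1296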